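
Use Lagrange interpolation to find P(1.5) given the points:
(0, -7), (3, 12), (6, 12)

Lagrange interpolation formula:
P(x) = Σ yᵢ × Lᵢ(x)
where Lᵢ(x) = Π_{j≠i} (x - xⱼ)/(xᵢ - xⱼ)

L_0(1.5) = (1.5 - 3)/(0 - 3) × (1.5 - 6)/(0 - 6) = 0.375000
L_1(1.5) = (1.5 - 0)/(3 - 0) × (1.5 - 6)/(3 - 6) = 0.750000
L_2(1.5) = (1.5 - 0)/(6 - 0) × (1.5 - 3)/(6 - 3) = -0.125000

P(1.5) = (-7)×L_0(1.5) + 12×L_1(1.5) + 12×L_2(1.5)
P(1.5) = 4.875000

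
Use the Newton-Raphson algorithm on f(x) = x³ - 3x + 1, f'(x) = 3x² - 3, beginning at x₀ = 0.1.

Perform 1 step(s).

f(x) = x³ - 3x + 1
f'(x) = 3x² - 3
x₀ = 0.1

Newton-Raphson formula: x_{n+1} = x_n - f(x_n)/f'(x_n)

Iteration 1:
  f(0.100000) = 0.701000
  f'(0.100000) = -2.970000
  x_1 = 0.100000 - 0.701000/(-2.970000) = 0.336027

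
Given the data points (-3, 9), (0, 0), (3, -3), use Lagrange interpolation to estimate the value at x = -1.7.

Lagrange interpolation formula:
P(x) = Σ yᵢ × Lᵢ(x)
where Lᵢ(x) = Π_{j≠i} (x - xⱼ)/(xᵢ - xⱼ)

L_0(-1.7) = (-1.7 - 0)/(-3 - 0) × (-1.7 - 3)/(-3 - 3) = 0.443889
L_1(-1.7) = (-1.7 - (-3))/(0 - (-3)) × (-1.7 - 3)/(0 - 3) = 0.678889
L_2(-1.7) = (-1.7 - (-3))/(3 - (-3)) × (-1.7 - 0)/(3 - 0) = -0.122778

P(-1.7) = 9×L_0(-1.7) + 0×L_1(-1.7) + (-3)×L_2(-1.7)
P(-1.7) = 4.363333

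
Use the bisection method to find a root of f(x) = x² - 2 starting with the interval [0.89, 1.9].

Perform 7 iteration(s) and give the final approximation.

f(x) = x² - 2
Initial interval: [0.89, 1.9]

Iteration 1:
  c_1 = (0.890000 + 1.900000)/2 = 1.395000
  f(c_1) = f(1.395000) = -0.053975
  f(a) × f(c) ≥ 0, new interval: [1.395000, 1.900000]
Iteration 2:
  c_2 = (1.395000 + 1.900000)/2 = 1.647500
  f(c_2) = f(1.647500) = 0.714256
  f(a) × f(c) < 0, new interval: [1.395000, 1.647500]
Iteration 3:
  c_3 = (1.395000 + 1.647500)/2 = 1.521250
  f(c_3) = f(1.521250) = 0.314202
  f(a) × f(c) < 0, new interval: [1.395000, 1.521250]
Iteration 4:
  c_4 = (1.395000 + 1.521250)/2 = 1.458125
  f(c_4) = f(1.458125) = 0.126129
  f(a) × f(c) < 0, new interval: [1.395000, 1.458125]
Iteration 5:
  c_5 = (1.395000 + 1.458125)/2 = 1.426562
  f(c_5) = f(1.426562) = 0.035081
  f(a) × f(c) < 0, new interval: [1.395000, 1.426562]
Iteration 6:
  c_6 = (1.395000 + 1.426562)/2 = 1.410781
  f(c_6) = f(1.410781) = -0.009696
  f(a) × f(c) ≥ 0, new interval: [1.410781, 1.426562]
Iteration 7:
  c_7 = (1.410781 + 1.426562)/2 = 1.418672
  f(c_7) = f(1.418672) = 0.012630
  f(a) × f(c) < 0, new interval: [1.410781, 1.418672]

After 7 iteration(s), the approximation is c_7 = 1.418672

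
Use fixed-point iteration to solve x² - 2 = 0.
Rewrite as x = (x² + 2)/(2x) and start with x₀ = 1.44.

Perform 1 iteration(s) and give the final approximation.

Equation: x² - 2 = 0
Fixed-point form: x = (x² + 2)/(2x)
x₀ = 1.44

x_1 = g(1.440000) = 1.414444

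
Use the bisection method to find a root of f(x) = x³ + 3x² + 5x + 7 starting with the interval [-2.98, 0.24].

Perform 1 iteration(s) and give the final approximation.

f(x) = x³ + 3x² + 5x + 7
Initial interval: [-2.98, 0.24]

Iteration 1:
  c_1 = (-2.980000 + 0.240000)/2 = -1.370000
  f(c_1) = f(-1.370000) = 3.209347
  f(a) × f(c) < 0, new interval: [-2.980000, -1.370000]

After 1 iteration(s), the approximation is c_1 = -1.370000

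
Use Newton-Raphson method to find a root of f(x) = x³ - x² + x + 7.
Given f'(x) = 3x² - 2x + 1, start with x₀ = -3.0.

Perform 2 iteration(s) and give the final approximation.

f(x) = x³ - x² + x + 7
f'(x) = 3x² - 2x + 1
x₀ = -3.0

Newton-Raphson formula: x_{n+1} = x_n - f(x_n)/f'(x_n)

Iteration 1:
  f(-3.000000) = -32.000000
  f'(-3.000000) = 34.000000
  x_1 = -3.000000 - (-32.000000)/34.000000 = -2.058824
Iteration 2:
  f(-2.058824) = -8.024425
  f'(-2.058824) = 17.833910
  x_2 = -2.058824 - (-8.024425)/17.833910 = -1.608870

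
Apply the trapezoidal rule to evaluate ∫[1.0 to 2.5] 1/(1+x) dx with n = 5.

f(x) = 1/(1+x)
a = 1.0, b = 2.5, n = 5
h = (b - a)/n = 0.300000

Trapezoidal rule: (h/2)[f(x₀) + 2f(x₁) + 2f(x₂) + ... + f(xₙ)]

x_0 = 1.0000, f(x_0) = 0.500000, coefficient = 1
x_1 = 1.3000, f(x_1) = 0.434783, coefficient = 2
x_2 = 1.6000, f(x_2) = 0.384615, coefficient = 2
x_3 = 1.9000, f(x_3) = 0.344828, coefficient = 2
x_4 = 2.2000, f(x_4) = 0.312500, coefficient = 2
x_5 = 2.5000, f(x_5) = 0.285714, coefficient = 1

I ≈ (0.300000/2) × 3.739165 = 0.560875
Exact value: 0.559616
Error: 0.001259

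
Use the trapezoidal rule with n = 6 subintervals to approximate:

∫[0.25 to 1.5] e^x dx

f(x) = e^x
a = 0.25, b = 1.5, n = 6
h = (b - a)/n = 0.208333

Trapezoidal rule: (h/2)[f(x₀) + 2f(x₁) + 2f(x₂) + ... + f(xₙ)]

x_0 = 0.2500, f(x_0) = 1.284025, coefficient = 1
x_1 = 0.4583, f(x_1) = 1.581436, coefficient = 2
x_2 = 0.6667, f(x_2) = 1.947734, coefficient = 2
x_3 = 0.8750, f(x_3) = 2.398875, coefficient = 2
x_4 = 1.0833, f(x_4) = 2.954512, coefficient = 2
x_5 = 1.2917, f(x_5) = 3.638846, coefficient = 2
x_6 = 1.5000, f(x_6) = 4.481689, coefficient = 1

I ≈ (0.208333/2) × 30.808521 = 3.209221
Exact value: 3.197664
Error: 0.011557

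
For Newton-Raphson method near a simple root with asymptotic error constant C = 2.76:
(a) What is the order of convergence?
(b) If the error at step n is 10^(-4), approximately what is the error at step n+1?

(a) Newton-Raphson has quadratic (order 2) convergence near simple roots.
    This means |e_{n+1}| ≈ C|e_n|².

(b) With |e_n| = 10^(-4) and C = 2.76:
    |e_{n+1}| ≈ 2.76 × (10^(-4))² = 2.76 × 10^(-8)

(a) 2 (quadratic); (b) |e_{n+1}| ≈ 2.760e-08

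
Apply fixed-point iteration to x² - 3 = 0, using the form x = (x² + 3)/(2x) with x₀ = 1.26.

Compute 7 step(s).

Equation: x² - 3 = 0
Fixed-point form: x = (x² + 3)/(2x)
x₀ = 1.26

x_1 = g(1.260000) = 1.820476
x_2 = g(1.820476) = 1.734198
x_3 = g(1.734198) = 1.732052
x_4 = g(1.732052) = 1.732051
x_5 = g(1.732051) = 1.732051
x_6 = g(1.732051) = 1.732051
x_7 = g(1.732051) = 1.732051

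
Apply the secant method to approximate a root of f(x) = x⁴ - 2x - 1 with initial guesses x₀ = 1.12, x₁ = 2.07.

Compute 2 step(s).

f(x) = x⁴ - 2x - 1
x₀ = 1.12, x₁ = 2.07

Secant formula: x_{n+1} = x_n - f(x_n)(x_n - x_{n-1})/(f(x_n) - f(x_{n-1}))

Iteration 1:
  f(1.120000) = -1.666481
  f(2.070000) = 13.220368
  x_2 = 2.070000 - 13.220368×(2.070000 - 1.120000)/(13.220368 - (-1.666481))
       = 1.226346
Iteration 2:
  f(2.070000) = 13.220368
  f(1.226346) = -1.190903
  x_3 = 1.226346 - (-1.190903)×(1.226346 - 2.070000)/(-1.190903 - 13.220368)
       = 1.296063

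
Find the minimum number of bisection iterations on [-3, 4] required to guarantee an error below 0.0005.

We need (b-a)/2^n ≤ 0.0005
(4 - (-3))/2^n ≤ 0.0005
7/2^n ≤ 0.0005
2^n ≥ 14000
n ≥ log₂(14000) = 13.77
n ≥ 14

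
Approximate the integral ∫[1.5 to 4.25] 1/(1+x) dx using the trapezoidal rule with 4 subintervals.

f(x) = 1/(1+x)
a = 1.5, b = 4.25, n = 4
h = (b - a)/n = 0.687500

Trapezoidal rule: (h/2)[f(x₀) + 2f(x₁) + 2f(x₂) + ... + f(xₙ)]

x_0 = 1.5000, f(x_0) = 0.400000, coefficient = 1
x_1 = 2.1875, f(x_1) = 0.313725, coefficient = 2
x_2 = 2.8750, f(x_2) = 0.258065, coefficient = 2
x_3 = 3.5625, f(x_3) = 0.219178, coefficient = 2
x_4 = 4.2500, f(x_4) = 0.190476, coefficient = 1

I ≈ (0.687500/2) × 2.172412 = 0.746767
Exact value: 0.741937
Error: 0.004829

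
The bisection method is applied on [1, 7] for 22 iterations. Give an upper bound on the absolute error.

Bisection error bound: |error| ≤ (b-a)/2^n
|error| ≤ (7 - 1)/2^22 = 6/2^22
|error| ≤ 0.0000014305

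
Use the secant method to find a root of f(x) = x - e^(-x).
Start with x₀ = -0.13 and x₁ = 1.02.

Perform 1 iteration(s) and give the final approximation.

f(x) = x - e^(-x)
x₀ = -0.13, x₁ = 1.02

Secant formula: x_{n+1} = x_n - f(x_n)(x_n - x_{n-1})/(f(x_n) - f(x_{n-1}))

Iteration 1:
  f(-0.130000) = -1.268828
  f(1.020000) = 0.659405
  x_2 = 1.020000 - 0.659405×(1.020000 - (-0.130000))/(0.659405 - (-1.268828))
       = 0.626730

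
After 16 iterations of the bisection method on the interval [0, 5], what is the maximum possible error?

Bisection error bound: |error| ≤ (b-a)/2^n
|error| ≤ (5 - 0)/2^16 = 5/2^16
|error| ≤ 0.0000762939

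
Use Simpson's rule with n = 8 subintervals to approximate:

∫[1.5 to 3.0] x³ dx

f(x) = x³
a = 1.5, b = 3.0, n = 8
h = (b - a)/n = 0.187500

Simpson's rule: (h/3)[f(x₀) + 4f(x₁) + 2f(x₂) + ... + f(xₙ)]

x_0 = 1.5000, f(x_0) = 3.375000, coefficient = 1
x_1 = 1.6875, f(x_1) = 4.805420, coefficient = 4
x_2 = 1.8750, f(x_2) = 6.591797, coefficient = 2
x_3 = 2.0625, f(x_3) = 8.773682, coefficient = 4
x_4 = 2.2500, f(x_4) = 11.390625, coefficient = 2
x_5 = 2.4375, f(x_5) = 14.482178, coefficient = 4
x_6 = 2.6250, f(x_6) = 18.087891, coefficient = 2
x_7 = 2.8125, f(x_7) = 22.247314, coefficient = 4
x_8 = 3.0000, f(x_8) = 27.000000, coefficient = 1

I ≈ (0.187500/3) × 303.750000 = 18.984375
Exact value: 18.984375
Error: 0.000000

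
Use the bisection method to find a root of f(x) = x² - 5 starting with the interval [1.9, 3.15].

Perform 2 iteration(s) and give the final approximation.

f(x) = x² - 5
Initial interval: [1.9, 3.15]

Iteration 1:
  c_1 = (1.900000 + 3.150000)/2 = 2.525000
  f(c_1) = f(2.525000) = 1.375625
  f(a) × f(c) < 0, new interval: [1.900000, 2.525000]
Iteration 2:
  c_2 = (1.900000 + 2.525000)/2 = 2.212500
  f(c_2) = f(2.212500) = -0.104844
  f(a) × f(c) ≥ 0, new interval: [2.212500, 2.525000]

After 2 iteration(s), the approximation is c_2 = 2.212500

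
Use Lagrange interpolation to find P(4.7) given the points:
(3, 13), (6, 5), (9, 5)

Lagrange interpolation formula:
P(x) = Σ yᵢ × Lᵢ(x)
where Lᵢ(x) = Π_{j≠i} (x - xⱼ)/(xᵢ - xⱼ)

L_0(4.7) = (4.7 - 6)/(3 - 6) × (4.7 - 9)/(3 - 9) = 0.310556
L_1(4.7) = (4.7 - 3)/(6 - 3) × (4.7 - 9)/(6 - 9) = 0.812222
L_2(4.7) = (4.7 - 3)/(9 - 3) × (4.7 - 6)/(9 - 6) = -0.122778

P(4.7) = 13×L_0(4.7) + 5×L_1(4.7) + 5×L_2(4.7)
P(4.7) = 7.484444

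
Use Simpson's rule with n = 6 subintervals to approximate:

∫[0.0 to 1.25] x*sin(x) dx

f(x) = x*sin(x)
a = 0.0, b = 1.25, n = 6
h = (b - a)/n = 0.208333

Simpson's rule: (h/3)[f(x₀) + 4f(x₁) + 2f(x₂) + ... + f(xₙ)]

x_0 = 0.0000, f(x_0) = 0.000000, coefficient = 1
x_1 = 0.2083, f(x_1) = 0.043089, coefficient = 4
x_2 = 0.4167, f(x_2) = 0.168631, coefficient = 2
x_3 = 0.6250, f(x_3) = 0.365686, coefficient = 4
x_4 = 0.8333, f(x_4) = 0.616814, coefficient = 2
x_5 = 1.0417, f(x_5) = 0.899215, coefficient = 4
x_6 = 1.2500, f(x_6) = 1.186231, coefficient = 1

I ≈ (0.208333/3) × 7.989084 = 0.554797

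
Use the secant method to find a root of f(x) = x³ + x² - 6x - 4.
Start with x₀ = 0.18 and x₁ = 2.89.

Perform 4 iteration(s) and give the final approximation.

f(x) = x³ + x² - 6x - 4
x₀ = 0.18, x₁ = 2.89

Secant formula: x_{n+1} = x_n - f(x_n)(x_n - x_{n-1})/(f(x_n) - f(x_{n-1}))

Iteration 1:
  f(0.180000) = -5.041768
  f(2.890000) = 11.149669
  x_2 = 2.890000 - 11.149669×(2.890000 - 0.180000)/(11.149669 - (-5.041768))
       = 1.023853
Iteration 2:
  f(2.890000) = 11.149669
  f(1.023853) = -8.021563
  x_3 = 1.023853 - (-8.021563)×(1.023853 - 2.890000)/(-8.021563 - 11.149669)
       = 1.804680
Iteration 3:
  f(1.023853) = -8.021563
  f(1.804680) = -5.693602
  x_4 = 1.804680 - (-5.693602)×(1.804680 - 1.023853)/(-5.693602 - (-8.021563))
       = 3.714385
Iteration 4:
  f(1.804680) = -5.693602
  f(3.714385) = 38.756428
  x_5 = 3.714385 - 38.756428×(3.714385 - 1.804680)/(38.756428 - (-5.693602))
       = 2.049294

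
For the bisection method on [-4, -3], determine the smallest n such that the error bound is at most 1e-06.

We need (b-a)/2^n ≤ 1e-06
(-3 - (-4))/2^n ≤ 1e-06
1/2^n ≤ 1e-06
2^n ≥ 1000000
n ≥ log₂(1000000) = 19.93
n ≥ 20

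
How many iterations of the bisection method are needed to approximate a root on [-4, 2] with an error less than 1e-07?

We need (b-a)/2^n ≤ 1e-07
(2 - (-4))/2^n ≤ 1e-07
6/2^n ≤ 1e-07
2^n ≥ 60000000
n ≥ log₂(60000000) = 25.84
n ≥ 26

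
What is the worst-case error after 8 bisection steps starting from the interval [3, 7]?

Bisection error bound: |error| ≤ (b-a)/2^n
|error| ≤ (7 - 3)/2^8 = 4/2^8
|error| ≤ 0.0156250000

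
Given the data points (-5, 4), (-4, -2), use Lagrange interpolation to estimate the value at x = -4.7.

Lagrange interpolation formula:
P(x) = Σ yᵢ × Lᵢ(x)
where Lᵢ(x) = Π_{j≠i} (x - xⱼ)/(xᵢ - xⱼ)

L_0(-4.7) = (-4.7 - (-4))/(-5 - (-4)) = 0.700000
L_1(-4.7) = (-4.7 - (-5))/(-4 - (-5)) = 0.300000

P(-4.7) = 4×L_0(-4.7) + (-2)×L_1(-4.7)
P(-4.7) = 2.200000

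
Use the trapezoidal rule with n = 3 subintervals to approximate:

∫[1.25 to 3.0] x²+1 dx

f(x) = x²+1
a = 1.25, b = 3.0, n = 3
h = (b - a)/n = 0.583333

Trapezoidal rule: (h/2)[f(x₀) + 2f(x₁) + 2f(x₂) + ... + f(xₙ)]

x_0 = 1.2500, f(x_0) = 2.562500, coefficient = 1
x_1 = 1.8333, f(x_1) = 4.361111, coefficient = 2
x_2 = 2.4167, f(x_2) = 6.840278, coefficient = 2
x_3 = 3.0000, f(x_3) = 10.000000, coefficient = 1

I ≈ (0.583333/2) × 34.965278 = 10.198206
Exact value: 10.098958
Error: 0.099248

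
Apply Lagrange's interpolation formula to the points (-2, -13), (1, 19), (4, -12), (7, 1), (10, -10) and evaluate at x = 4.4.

Lagrange interpolation formula:
P(x) = Σ yᵢ × Lᵢ(x)
where Lᵢ(x) = Π_{j≠i} (x - xⱼ)/(xᵢ - xⱼ)

L_0(4.4) = (4.4 - 1)/(-2 - 1) × (4.4 - 4)/(-2 - 4) × (4.4 - 7)/(-2 - 7) × (4.4 - 10)/(-2 - 10) = 0.010186
L_1(4.4) = (4.4 - (-2))/(1 - (-2)) × (4.4 - 4)/(1 - 4) × (4.4 - 7)/(1 - 7) × (4.4 - 10)/(1 - 10) = -0.076695
L_2(4.4) = (4.4 - (-2))/(4 - (-2)) × (4.4 - 1)/(4 - 1) × (4.4 - 7)/(4 - 7) × (4.4 - 10)/(4 - 10) = 0.977857
L_3(4.4) = (4.4 - (-2))/(7 - (-2)) × (4.4 - 1)/(7 - 1) × (4.4 - 4)/(7 - 4) × (4.4 - 10)/(7 - 10) = 0.100293
L_4(4.4) = (4.4 - (-2))/(10 - (-2)) × (4.4 - 1)/(10 - 1) × (4.4 - 4)/(10 - 4) × (4.4 - 7)/(10 - 7) = -0.011641

P(4.4) = (-13)×L_0(4.4) + 19×L_1(4.4) + (-12)×L_2(4.4) + 1×L_3(4.4) + (-10)×L_4(4.4)
P(4.4) = -13.107193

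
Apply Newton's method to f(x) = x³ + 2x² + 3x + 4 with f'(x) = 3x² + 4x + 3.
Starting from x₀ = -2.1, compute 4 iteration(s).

f(x) = x³ + 2x² + 3x + 4
f'(x) = 3x² + 4x + 3
x₀ = -2.1

Newton-Raphson formula: x_{n+1} = x_n - f(x_n)/f'(x_n)

Iteration 1:
  f(-2.100000) = -2.741000
  f'(-2.100000) = 7.830000
  x_1 = -2.100000 - (-2.741000)/7.830000 = -1.749936
Iteration 2:
  f(-1.749936) = -0.484044
  f'(-1.749936) = 5.187085
  x_2 = -1.749936 - (-0.484044)/5.187085 = -1.656619
Iteration 3:
  f(-1.656619) = -0.027487
  f'(-1.656619) = 4.606684
  x_3 = -1.656619 - (-0.027487)/4.606684 = -1.650652
Iteration 4:
  f(-1.650652) = -0.000106
  f'(-1.650652) = 4.571350
  x_4 = -1.650652 - (-0.000106)/4.571350 = -1.650629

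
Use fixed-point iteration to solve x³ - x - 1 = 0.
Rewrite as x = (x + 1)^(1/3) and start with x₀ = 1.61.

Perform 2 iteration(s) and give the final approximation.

Equation: x³ - x - 1 = 0
Fixed-point form: x = (x + 1)^(1/3)
x₀ = 1.61

x_1 = g(1.610000) = 1.376830
x_2 = g(1.376830) = 1.334543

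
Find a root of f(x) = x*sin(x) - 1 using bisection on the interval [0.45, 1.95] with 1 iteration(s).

f(x) = x*sin(x) - 1
Initial interval: [0.45, 1.95]

Iteration 1:
  c_1 = (0.450000 + 1.950000)/2 = 1.200000
  f(c_1) = f(1.200000) = 0.118447
  f(a) × f(c) < 0, new interval: [0.450000, 1.200000]

After 1 iteration(s), the approximation is c_1 = 1.200000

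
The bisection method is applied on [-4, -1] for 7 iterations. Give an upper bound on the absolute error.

Bisection error bound: |error| ≤ (b-a)/2^n
|error| ≤ (-1 - (-4))/2^7 = 3/2^7
|error| ≤ 0.0234375000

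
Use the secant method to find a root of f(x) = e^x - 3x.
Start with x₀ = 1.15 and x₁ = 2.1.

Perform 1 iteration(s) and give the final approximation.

f(x) = e^x - 3x
x₀ = 1.15, x₁ = 2.1

Secant formula: x_{n+1} = x_n - f(x_n)(x_n - x_{n-1})/(f(x_n) - f(x_{n-1}))

Iteration 1:
  f(1.150000) = -0.291807
  f(2.100000) = 1.866170
  x_2 = 2.100000 - 1.866170×(2.100000 - 1.150000)/(1.866170 - (-0.291807))
       = 1.278461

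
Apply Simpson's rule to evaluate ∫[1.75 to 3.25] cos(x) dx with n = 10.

f(x) = cos(x)
a = 1.75, b = 3.25, n = 10
h = (b - a)/n = 0.150000

Simpson's rule: (h/3)[f(x₀) + 4f(x₁) + 2f(x₂) + ... + f(xₙ)]

x_0 = 1.7500, f(x_0) = -0.178246, coefficient = 1
x_1 = 1.9000, f(x_1) = -0.323290, coefficient = 4
x_2 = 2.0500, f(x_2) = -0.461073, coefficient = 2
x_3 = 2.2000, f(x_3) = -0.588501, coefficient = 4
x_4 = 2.3500, f(x_4) = -0.702713, coefficient = 2
x_5 = 2.5000, f(x_5) = -0.801144, coefficient = 4
x_6 = 2.6500, f(x_6) = -0.881582, coefficient = 2
x_7 = 2.8000, f(x_7) = -0.942222, coefficient = 4
x_8 = 2.9500, f(x_8) = -0.981702, coefficient = 2
x_9 = 3.1000, f(x_9) = -0.999135, coefficient = 4
x_10 = 3.2500, f(x_10) = -0.994130, coefficient = 1

I ≈ (0.150000/3) × -21.843683 = -1.092184
Exact value: -1.092181
Error: 0.000003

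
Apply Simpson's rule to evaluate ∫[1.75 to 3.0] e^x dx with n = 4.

f(x) = e^x
a = 1.75, b = 3.0, n = 4
h = (b - a)/n = 0.312500

Simpson's rule: (h/3)[f(x₀) + 4f(x₁) + 2f(x₂) + ... + f(xₙ)]

x_0 = 1.7500, f(x_0) = 5.754603, coefficient = 1
x_1 = 2.0625, f(x_1) = 7.865609, coefficient = 4
x_2 = 2.3750, f(x_2) = 10.751013, coefficient = 2
x_3 = 2.6875, f(x_3) = 14.694893, coefficient = 4
x_4 = 3.0000, f(x_4) = 20.085537, coefficient = 1

I ≈ (0.312500/3) × 137.584174 = 14.331685
Exact value: 14.330934
Error: 0.000751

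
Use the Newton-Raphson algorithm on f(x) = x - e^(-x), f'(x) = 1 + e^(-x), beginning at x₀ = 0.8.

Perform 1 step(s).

f(x) = x - e^(-x)
f'(x) = 1 + e^(-x)
x₀ = 0.8

Newton-Raphson formula: x_{n+1} = x_n - f(x_n)/f'(x_n)

Iteration 1:
  f(0.800000) = 0.350671
  f'(0.800000) = 1.449329
  x_1 = 0.800000 - 0.350671/1.449329 = 0.558046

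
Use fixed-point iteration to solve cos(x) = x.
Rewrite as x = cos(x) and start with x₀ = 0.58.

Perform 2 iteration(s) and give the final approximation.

Equation: cos(x) = x
Fixed-point form: x = cos(x)
x₀ = 0.58

x_1 = g(0.580000) = 0.836463
x_2 = g(0.836463) = 0.670093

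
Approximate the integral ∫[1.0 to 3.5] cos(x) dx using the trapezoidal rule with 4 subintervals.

f(x) = cos(x)
a = 1.0, b = 3.5, n = 4
h = (b - a)/n = 0.625000

Trapezoidal rule: (h/2)[f(x₀) + 2f(x₁) + 2f(x₂) + ... + f(xₙ)]

x_0 = 1.0000, f(x_0) = 0.540302, coefficient = 1
x_1 = 1.6250, f(x_1) = -0.054177, coefficient = 2
x_2 = 2.2500, f(x_2) = -0.628174, coefficient = 2
x_3 = 2.8750, f(x_3) = -0.964674, coefficient = 2
x_4 = 3.5000, f(x_4) = -0.936457, coefficient = 1

I ≈ (0.625000/2) × -3.690204 = -1.153189
Exact value: -1.192254
Error: 0.039065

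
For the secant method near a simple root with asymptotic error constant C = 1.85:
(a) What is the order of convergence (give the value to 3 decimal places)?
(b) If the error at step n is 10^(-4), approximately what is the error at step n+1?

(a) Secant method has superlinear convergence with order φ = (1+√5)/2 ≈ 1.618.
    This means |e_{n+1}| ≈ C|e_n|^1.618.

(b) With |e_n| = 10^(-4) and C = 1.85:
    |e_{n+1}| ≈ 1.85 × (10^(-4))^1.618 = 1.85 × 10^(-6.47)

(a) ≈ 1.618 (golden ratio); (b) |e_{n+1}| ≈ 6.238e-07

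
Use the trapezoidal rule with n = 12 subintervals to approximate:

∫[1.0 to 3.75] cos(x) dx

f(x) = cos(x)
a = 1.0, b = 3.75, n = 12
h = (b - a)/n = 0.229167

Trapezoidal rule: (h/2)[f(x₀) + 2f(x₁) + 2f(x₂) + ... + f(xₙ)]

x_0 = 1.0000, f(x_0) = 0.540302, coefficient = 1
x_1 = 1.2292, f(x_1) = 0.335023, coefficient = 2
x_2 = 1.4583, f(x_2) = 0.112226, coefficient = 2
x_3 = 1.6875, f(x_3) = -0.116439, coefficient = 2
x_4 = 1.9167, f(x_4) = -0.339016, coefficient = 2
x_5 = 2.1458, f(x_5) = -0.543866, coefficient = 2
x_6 = 2.3750, f(x_6) = -0.720278, coefficient = 2
x_7 = 2.6042, f(x_7) = -0.859029, coefficient = 2
x_8 = 2.8333, f(x_8) = -0.952863, coefficient = 2
x_9 = 3.0625, f(x_9) = -0.996874, coefficient = 2
x_10 = 3.2917, f(x_10) = -0.988760, coefficient = 2
x_11 = 3.5208, f(x_11) = -0.928946, coefficient = 2
x_12 = 3.7500, f(x_12) = -0.820559, coefficient = 1

I ≈ (0.229167/2) × -12.277901 = -1.406843
Exact value: -1.413032
Error: 0.006189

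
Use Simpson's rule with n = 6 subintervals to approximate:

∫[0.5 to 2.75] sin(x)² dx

f(x) = sin(x)²
a = 0.5, b = 2.75, n = 6
h = (b - a)/n = 0.375000

Simpson's rule: (h/3)[f(x₀) + 4f(x₁) + 2f(x₂) + ... + f(xₙ)]

x_0 = 0.5000, f(x_0) = 0.229849, coefficient = 1
x_1 = 0.8750, f(x_1) = 0.589123, coefficient = 4
x_2 = 1.2500, f(x_2) = 0.900572, coefficient = 2
x_3 = 1.6250, f(x_3) = 0.997065, coefficient = 4
x_4 = 2.0000, f(x_4) = 0.826822, coefficient = 2
x_5 = 2.3750, f(x_5) = 0.481199, coefficient = 4
x_6 = 2.7500, f(x_6) = 0.145665, coefficient = 1

I ≈ (0.375000/3) × 12.099848 = 1.512481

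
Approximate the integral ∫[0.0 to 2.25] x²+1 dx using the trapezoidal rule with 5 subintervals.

f(x) = x²+1
a = 0.0, b = 2.25, n = 5
h = (b - a)/n = 0.450000

Trapezoidal rule: (h/2)[f(x₀) + 2f(x₁) + 2f(x₂) + ... + f(xₙ)]

x_0 = 0.0000, f(x_0) = 1.000000, coefficient = 1
x_1 = 0.4500, f(x_1) = 1.202500, coefficient = 2
x_2 = 0.9000, f(x_2) = 1.810000, coefficient = 2
x_3 = 1.3500, f(x_3) = 2.822500, coefficient = 2
x_4 = 1.8000, f(x_4) = 4.240000, coefficient = 2
x_5 = 2.2500, f(x_5) = 6.062500, coefficient = 1

I ≈ (0.450000/2) × 27.212500 = 6.122813
Exact value: 6.046875
Error: 0.075938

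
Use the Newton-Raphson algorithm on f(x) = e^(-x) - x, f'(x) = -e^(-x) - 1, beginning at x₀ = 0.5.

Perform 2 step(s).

f(x) = e^(-x) - x
f'(x) = -e^(-x) - 1
x₀ = 0.5

Newton-Raphson formula: x_{n+1} = x_n - f(x_n)/f'(x_n)

Iteration 1:
  f(0.500000) = 0.106531
  f'(0.500000) = -1.606531
  x_1 = 0.500000 - 0.106531/(-1.606531) = 0.566311
Iteration 2:
  f(0.566311) = 0.001305
  f'(0.566311) = -1.567616
  x_2 = 0.566311 - 0.001305/(-1.567616) = 0.567143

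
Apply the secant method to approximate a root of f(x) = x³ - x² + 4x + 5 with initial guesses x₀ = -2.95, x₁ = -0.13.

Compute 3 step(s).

f(x) = x³ - x² + 4x + 5
x₀ = -2.95, x₁ = -0.13

Secant formula: x_{n+1} = x_n - f(x_n)(x_n - x_{n-1})/(f(x_n) - f(x_{n-1}))

Iteration 1:
  f(-2.950000) = -41.174875
  f(-0.130000) = 4.460903
  x_2 = -0.130000 - 4.460903×(-0.130000 - (-2.950000))/(4.460903 - (-41.174875))
       = -0.405655
Iteration 2:
  f(-0.130000) = 4.460903
  f(-0.405655) = 3.146069
  x_3 = -0.405655 - 3.146069×(-0.405655 - (-0.130000))/(3.146069 - 4.460903)
       = -1.065230
Iteration 3:
  f(-0.405655) = 3.146069
  f(-1.065230) = -1.604366
  x_4 = -1.065230 - (-1.604366)×(-1.065230 - (-0.405655))/(-1.604366 - 3.146069)
       = -0.842472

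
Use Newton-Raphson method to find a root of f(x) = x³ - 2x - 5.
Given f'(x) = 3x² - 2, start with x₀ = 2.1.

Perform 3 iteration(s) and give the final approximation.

f(x) = x³ - 2x - 5
f'(x) = 3x² - 2
x₀ = 2.1

Newton-Raphson formula: x_{n+1} = x_n - f(x_n)/f'(x_n)

Iteration 1:
  f(2.100000) = 0.061000
  f'(2.100000) = 11.230000
  x_1 = 2.100000 - 0.061000/11.230000 = 2.094568
Iteration 2:
  f(2.094568) = 0.000186
  f'(2.094568) = 11.161647
  x_2 = 2.094568 - 0.000186/11.161647 = 2.094551
Iteration 3:
  f(2.094551) = 0.000000
  f'(2.094551) = 11.161438
  x_3 = 2.094551 - 0.000000/11.161438 = 2.094551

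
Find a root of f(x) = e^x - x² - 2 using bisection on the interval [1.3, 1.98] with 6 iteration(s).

f(x) = e^x - x² - 2
Initial interval: [1.3, 1.98]

Iteration 1:
  c_1 = (1.300000 + 1.980000)/2 = 1.640000
  f(c_1) = f(1.640000) = 0.465570
  f(a) × f(c) < 0, new interval: [1.300000, 1.640000]
Iteration 2:
  c_2 = (1.300000 + 1.640000)/2 = 1.470000
  f(c_2) = f(1.470000) = 0.188335
  f(a) × f(c) < 0, new interval: [1.300000, 1.470000]
Iteration 3:
  c_3 = (1.300000 + 1.470000)/2 = 1.385000
  f(c_3) = f(1.385000) = 0.076601
  f(a) × f(c) < 0, new interval: [1.300000, 1.385000]
Iteration 4:
  c_4 = (1.300000 + 1.385000)/2 = 1.342500
  f(c_4) = f(1.342500) = 0.026297
  f(a) × f(c) < 0, new interval: [1.300000, 1.342500]
Iteration 5:
  c_5 = (1.300000 + 1.342500)/2 = 1.321250
  f(c_5) = f(1.321250) = 0.002402
  f(a) × f(c) < 0, new interval: [1.300000, 1.321250]
Iteration 6:
  c_6 = (1.300000 + 1.321250)/2 = 1.310625
  f(c_6) = f(1.310625) = -0.009247
  f(a) × f(c) ≥ 0, new interval: [1.310625, 1.321250]

After 6 iteration(s), the approximation is c_6 = 1.310625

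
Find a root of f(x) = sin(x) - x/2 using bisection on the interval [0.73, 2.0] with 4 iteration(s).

f(x) = sin(x) - x/2
Initial interval: [0.73, 2.0]

Iteration 1:
  c_1 = (0.730000 + 2.000000)/2 = 1.365000
  f(c_1) = f(1.365000) = 0.296399
  f(a) × f(c) ≥ 0, new interval: [1.365000, 2.000000]
Iteration 2:
  c_2 = (1.365000 + 2.000000)/2 = 1.682500
  f(c_2) = f(1.682500) = 0.152518
  f(a) × f(c) ≥ 0, new interval: [1.682500, 2.000000]
Iteration 3:
  c_3 = (1.682500 + 2.000000)/2 = 1.841250
  f(c_3) = f(1.841250) = 0.043025
  f(a) × f(c) ≥ 0, new interval: [1.841250, 2.000000]
Iteration 4:
  c_4 = (1.841250 + 2.000000)/2 = 1.920625
  f(c_4) = f(1.920625) = -0.020881
  f(a) × f(c) < 0, new interval: [1.841250, 1.920625]

After 4 iteration(s), the approximation is c_4 = 1.920625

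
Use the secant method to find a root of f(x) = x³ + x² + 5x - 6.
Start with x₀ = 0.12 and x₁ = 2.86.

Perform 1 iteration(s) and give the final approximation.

f(x) = x³ + x² + 5x - 6
x₀ = 0.12, x₁ = 2.86

Secant formula: x_{n+1} = x_n - f(x_n)(x_n - x_{n-1})/(f(x_n) - f(x_{n-1}))

Iteration 1:
  f(0.120000) = -5.383872
  f(2.860000) = 39.873256
  x_2 = 2.860000 - 39.873256×(2.860000 - 0.120000)/(39.873256 - (-5.383872))
       = 0.445955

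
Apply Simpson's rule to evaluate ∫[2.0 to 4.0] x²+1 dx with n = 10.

f(x) = x²+1
a = 2.0, b = 4.0, n = 10
h = (b - a)/n = 0.200000

Simpson's rule: (h/3)[f(x₀) + 4f(x₁) + 2f(x₂) + ... + f(xₙ)]

x_0 = 2.0000, f(x_0) = 5.000000, coefficient = 1
x_1 = 2.2000, f(x_1) = 5.840000, coefficient = 4
x_2 = 2.4000, f(x_2) = 6.760000, coefficient = 2
x_3 = 2.6000, f(x_3) = 7.760000, coefficient = 4
x_4 = 2.8000, f(x_4) = 8.840000, coefficient = 2
x_5 = 3.0000, f(x_5) = 10.000000, coefficient = 4
x_6 = 3.2000, f(x_6) = 11.240000, coefficient = 2
x_7 = 3.4000, f(x_7) = 12.560000, coefficient = 4
x_8 = 3.6000, f(x_8) = 13.960000, coefficient = 2
x_9 = 3.8000, f(x_9) = 15.440000, coefficient = 4
x_10 = 4.0000, f(x_10) = 17.000000, coefficient = 1

I ≈ (0.200000/3) × 310.000000 = 20.666667
Exact value: 20.666667
Error: 0.000000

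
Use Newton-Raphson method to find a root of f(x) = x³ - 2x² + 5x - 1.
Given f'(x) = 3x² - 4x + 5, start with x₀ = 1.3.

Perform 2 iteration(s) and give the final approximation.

f(x) = x³ - 2x² + 5x - 1
f'(x) = 3x² - 4x + 5
x₀ = 1.3

Newton-Raphson formula: x_{n+1} = x_n - f(x_n)/f'(x_n)

Iteration 1:
  f(1.300000) = 4.317000
  f'(1.300000) = 4.870000
  x_1 = 1.300000 - 4.317000/4.870000 = 0.413552
Iteration 2:
  f(0.413552) = 0.796439
  f'(0.413552) = 3.858867
  x_2 = 0.413552 - 0.796439/3.858867 = 0.207161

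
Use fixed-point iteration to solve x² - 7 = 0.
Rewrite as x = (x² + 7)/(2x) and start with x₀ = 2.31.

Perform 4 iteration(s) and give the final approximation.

Equation: x² - 7 = 0
Fixed-point form: x = (x² + 7)/(2x)
x₀ = 2.31

x_1 = g(2.310000) = 2.670152
x_2 = g(2.670152) = 2.645863
x_3 = g(2.645863) = 2.645751
x_4 = g(2.645751) = 2.645751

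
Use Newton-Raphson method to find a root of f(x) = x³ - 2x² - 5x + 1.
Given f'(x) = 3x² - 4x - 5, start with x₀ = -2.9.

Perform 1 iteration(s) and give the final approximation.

f(x) = x³ - 2x² - 5x + 1
f'(x) = 3x² - 4x - 5
x₀ = -2.9

Newton-Raphson formula: x_{n+1} = x_n - f(x_n)/f'(x_n)

Iteration 1:
  f(-2.900000) = -25.709000
  f'(-2.900000) = 31.830000
  x_1 = -2.900000 - (-25.709000)/31.830000 = -2.092303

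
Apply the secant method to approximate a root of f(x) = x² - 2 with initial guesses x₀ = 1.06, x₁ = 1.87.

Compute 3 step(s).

f(x) = x² - 2
x₀ = 1.06, x₁ = 1.87

Secant formula: x_{n+1} = x_n - f(x_n)(x_n - x_{n-1})/(f(x_n) - f(x_{n-1}))

Iteration 1:
  f(1.060000) = -0.876400
  f(1.870000) = 1.496900
  x_2 = 1.870000 - 1.496900×(1.870000 - 1.060000)/(1.496900 - (-0.876400))
       = 1.359113
Iteration 2:
  f(1.870000) = 1.496900
  f(1.359113) = -0.152813
  x_3 = 1.359113 - (-0.152813)×(1.359113 - 1.870000)/(-0.152813 - 1.496900)
       = 1.406436
Iteration 3:
  f(1.359113) = -0.152813
  f(1.406436) = -0.021937
  x_4 = 1.406436 - (-0.021937)×(1.406436 - 1.359113)/(-0.021937 - (-0.152813))
       = 1.414369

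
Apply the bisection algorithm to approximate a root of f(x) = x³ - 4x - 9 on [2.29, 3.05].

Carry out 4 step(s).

f(x) = x³ - 4x - 9
Initial interval: [2.29, 3.05]

Iteration 1:
  c_1 = (2.290000 + 3.050000)/2 = 2.670000
  f(c_1) = f(2.670000) = -0.645837
  f(a) × f(c) ≥ 0, new interval: [2.670000, 3.050000]
Iteration 2:
  c_2 = (2.670000 + 3.050000)/2 = 2.860000
  f(c_2) = f(2.860000) = 2.953656
  f(a) × f(c) < 0, new interval: [2.670000, 2.860000]
Iteration 3:
  c_3 = (2.670000 + 2.860000)/2 = 2.765000
  f(c_3) = f(2.765000) = 1.079047
  f(a) × f(c) < 0, new interval: [2.670000, 2.765000]
Iteration 4:
  c_4 = (2.670000 + 2.765000)/2 = 2.717500
  f(c_4) = f(2.717500) = 0.198211
  f(a) × f(c) < 0, new interval: [2.670000, 2.717500]

After 4 iteration(s), the approximation is c_4 = 2.717500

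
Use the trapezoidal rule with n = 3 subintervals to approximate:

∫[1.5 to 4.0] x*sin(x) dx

f(x) = x*sin(x)
a = 1.5, b = 4.0, n = 3
h = (b - a)/n = 0.833333

Trapezoidal rule: (h/2)[f(x₀) + 2f(x₁) + 2f(x₂) + ... + f(xₙ)]

x_0 = 1.5000, f(x_0) = 1.496242, coefficient = 1
x_1 = 2.3333, f(x_1) = 1.687200, coefficient = 2
x_2 = 3.1667, f(x_2) = -0.079393, coefficient = 2
x_3 = 4.0000, f(x_3) = -3.027210, coefficient = 1

I ≈ (0.833333/2) × 1.684648 = 0.701937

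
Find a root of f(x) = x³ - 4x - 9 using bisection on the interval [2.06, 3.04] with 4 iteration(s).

f(x) = x³ - 4x - 9
Initial interval: [2.06, 3.04]

Iteration 1:
  c_1 = (2.060000 + 3.040000)/2 = 2.550000
  f(c_1) = f(2.550000) = -2.618625
  f(a) × f(c) ≥ 0, new interval: [2.550000, 3.040000]
Iteration 2:
  c_2 = (2.550000 + 3.040000)/2 = 2.795000
  f(c_2) = f(2.795000) = 1.654610
  f(a) × f(c) < 0, new interval: [2.550000, 2.795000]
Iteration 3:
  c_3 = (2.550000 + 2.795000)/2 = 2.672500
  f(c_3) = f(2.672500) = -0.602320
  f(a) × f(c) ≥ 0, new interval: [2.672500, 2.795000]
Iteration 4:
  c_4 = (2.672500 + 2.795000)/2 = 2.733750
  f(c_4) = f(2.733750) = 0.495377
  f(a) × f(c) < 0, new interval: [2.672500, 2.733750]

After 4 iteration(s), the approximation is c_4 = 2.733750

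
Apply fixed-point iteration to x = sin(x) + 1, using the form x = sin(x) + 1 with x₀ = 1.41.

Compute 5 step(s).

Equation: x = sin(x) + 1
Fixed-point form: x = sin(x) + 1
x₀ = 1.41

x_1 = g(1.410000) = 1.987100
x_2 = g(1.987100) = 1.914590
x_3 = g(1.914590) = 1.941483
x_4 = g(1.941483) = 1.932079
x_5 = g(1.932079) = 1.935444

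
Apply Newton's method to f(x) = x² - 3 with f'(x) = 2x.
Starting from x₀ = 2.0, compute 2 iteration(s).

f(x) = x² - 3
f'(x) = 2x
x₀ = 2.0

Newton-Raphson formula: x_{n+1} = x_n - f(x_n)/f'(x_n)

Iteration 1:
  f(2.000000) = 1.000000
  f'(2.000000) = 4.000000
  x_1 = 2.000000 - 1.000000/4.000000 = 1.750000
Iteration 2:
  f(1.750000) = 0.062500
  f'(1.750000) = 3.500000
  x_2 = 1.750000 - 0.062500/3.500000 = 1.732143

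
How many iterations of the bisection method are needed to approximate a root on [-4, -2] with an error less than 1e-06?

We need (b-a)/2^n ≤ 1e-06
(-2 - (-4))/2^n ≤ 1e-06
2/2^n ≤ 1e-06
2^n ≥ 2000000
n ≥ log₂(2000000) = 20.93
n ≥ 21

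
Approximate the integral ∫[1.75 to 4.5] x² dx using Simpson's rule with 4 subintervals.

f(x) = x²
a = 1.75, b = 4.5, n = 4
h = (b - a)/n = 0.687500

Simpson's rule: (h/3)[f(x₀) + 4f(x₁) + 2f(x₂) + ... + f(xₙ)]

x_0 = 1.7500, f(x_0) = 3.062500, coefficient = 1
x_1 = 2.4375, f(x_1) = 5.941406, coefficient = 4
x_2 = 3.1250, f(x_2) = 9.765625, coefficient = 2
x_3 = 3.8125, f(x_3) = 14.535156, coefficient = 4
x_4 = 4.5000, f(x_4) = 20.250000, coefficient = 1

I ≈ (0.687500/3) × 124.750000 = 28.588542
Exact value: 28.588542
Error: 0.000000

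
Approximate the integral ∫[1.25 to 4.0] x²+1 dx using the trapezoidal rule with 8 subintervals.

f(x) = x²+1
a = 1.25, b = 4.0, n = 8
h = (b - a)/n = 0.343750

Trapezoidal rule: (h/2)[f(x₀) + 2f(x₁) + 2f(x₂) + ... + f(xₙ)]

x_0 = 1.2500, f(x_0) = 2.562500, coefficient = 1
x_1 = 1.5938, f(x_1) = 3.540039, coefficient = 2
x_2 = 1.9375, f(x_2) = 4.753906, coefficient = 2
x_3 = 2.2812, f(x_3) = 6.204102, coefficient = 2
x_4 = 2.6250, f(x_4) = 7.890625, coefficient = 2
x_5 = 2.9688, f(x_5) = 9.813477, coefficient = 2
x_6 = 3.3125, f(x_6) = 11.972656, coefficient = 2
x_7 = 3.6562, f(x_7) = 14.368164, coefficient = 2
x_8 = 4.0000, f(x_8) = 17.000000, coefficient = 1

I ≈ (0.343750/2) × 136.648438 = 23.486450
Exact value: 23.432292
Error: 0.054159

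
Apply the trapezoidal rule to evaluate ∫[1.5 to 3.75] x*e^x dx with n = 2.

f(x) = x*e^x
a = 1.5, b = 3.75, n = 2
h = (b - a)/n = 1.125000

Trapezoidal rule: (h/2)[f(x₀) + 2f(x₁) + 2f(x₂) + ... + f(xₙ)]

x_0 = 1.5000, f(x_0) = 6.722534, coefficient = 1
x_1 = 2.6250, f(x_1) = 36.237007, coefficient = 2
x_2 = 3.7500, f(x_2) = 159.454058, coefficient = 1

I ≈ (1.125000/2) × 238.650606 = 134.240966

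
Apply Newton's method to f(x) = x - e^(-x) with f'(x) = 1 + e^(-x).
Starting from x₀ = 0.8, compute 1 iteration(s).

f(x) = x - e^(-x)
f'(x) = 1 + e^(-x)
x₀ = 0.8

Newton-Raphson formula: x_{n+1} = x_n - f(x_n)/f'(x_n)

Iteration 1:
  f(0.800000) = 0.350671
  f'(0.800000) = 1.449329
  x_1 = 0.800000 - 0.350671/1.449329 = 0.558046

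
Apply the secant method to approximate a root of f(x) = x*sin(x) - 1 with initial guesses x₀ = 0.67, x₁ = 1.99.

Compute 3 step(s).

f(x) = x*sin(x) - 1
x₀ = 0.67, x₁ = 1.99

Secant formula: x_{n+1} = x_n - f(x_n)(x_n - x_{n-1})/(f(x_n) - f(x_{n-1}))

Iteration 1:
  f(0.670000) = -0.583939
  f(1.990000) = 0.817693
  x_2 = 1.990000 - 0.817693×(1.990000 - 0.670000)/(0.817693 - (-0.583939))
       = 1.219930
Iteration 2:
  f(1.990000) = 0.817693
  f(1.219930) = 0.145607
  x_3 = 1.219930 - 0.145607×(1.219930 - 1.990000)/(0.145607 - 0.817693)
       = 1.053096
Iteration 3:
  f(1.219930) = 0.145607
  f(1.053096) = -0.084903
  x_4 = 1.053096 - (-0.084903)×(1.053096 - 1.219930)/(-0.084903 - 0.145607)
       = 1.114545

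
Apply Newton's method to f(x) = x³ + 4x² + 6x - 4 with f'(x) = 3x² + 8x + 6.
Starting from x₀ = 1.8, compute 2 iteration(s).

f(x) = x³ + 4x² + 6x - 4
f'(x) = 3x² + 8x + 6
x₀ = 1.8

Newton-Raphson formula: x_{n+1} = x_n - f(x_n)/f'(x_n)

Iteration 1:
  f(1.800000) = 25.592000
  f'(1.800000) = 30.120000
  x_1 = 1.800000 - 25.592000/30.120000 = 0.950332
Iteration 2:
  f(0.950332) = 6.172790
  f'(0.950332) = 16.312049
  x_2 = 0.950332 - 6.172790/16.312049 = 0.571913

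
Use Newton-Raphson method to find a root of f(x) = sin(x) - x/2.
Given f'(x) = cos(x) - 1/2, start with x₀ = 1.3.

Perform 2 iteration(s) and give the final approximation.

f(x) = sin(x) - x/2
f'(x) = cos(x) - 1/2
x₀ = 1.3

Newton-Raphson formula: x_{n+1} = x_n - f(x_n)/f'(x_n)

Iteration 1:
  f(1.300000) = 0.313558
  f'(1.300000) = -0.232501
  x_1 = 1.300000 - 0.313558/(-0.232501) = 2.648631
Iteration 2:
  f(2.648631) = -0.851078
  f'(2.648631) = -1.380935
  x_2 = 2.648631 - (-0.851078)/(-1.380935) = 2.032325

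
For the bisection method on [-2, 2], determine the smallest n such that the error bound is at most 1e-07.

We need (b-a)/2^n ≤ 1e-07
(2 - (-2))/2^n ≤ 1e-07
4/2^n ≤ 1e-07
2^n ≥ 40000000
n ≥ log₂(40000000) = 25.25
n ≥ 26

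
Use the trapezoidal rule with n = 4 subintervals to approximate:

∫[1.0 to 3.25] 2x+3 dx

f(x) = 2x+3
a = 1.0, b = 3.25, n = 4
h = (b - a)/n = 0.562500

Trapezoidal rule: (h/2)[f(x₀) + 2f(x₁) + 2f(x₂) + ... + f(xₙ)]

x_0 = 1.0000, f(x_0) = 5.000000, coefficient = 1
x_1 = 1.5625, f(x_1) = 6.125000, coefficient = 2
x_2 = 2.1250, f(x_2) = 7.250000, coefficient = 2
x_3 = 2.6875, f(x_3) = 8.375000, coefficient = 2
x_4 = 3.2500, f(x_4) = 9.500000, coefficient = 1

I ≈ (0.562500/2) × 58.000000 = 16.312500
Exact value: 16.312500
Error: 0.000000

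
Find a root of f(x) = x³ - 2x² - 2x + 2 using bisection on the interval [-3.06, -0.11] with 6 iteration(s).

f(x) = x³ - 2x² - 2x + 2
Initial interval: [-3.06, -0.11]

Iteration 1:
  c_1 = (-3.060000 + (-0.110000))/2 = -1.585000
  f(c_1) = f(-1.585000) = -3.836327
  f(a) × f(c) ≥ 0, new interval: [-1.585000, -0.110000]
Iteration 2:
  c_2 = (-1.585000 + (-0.110000))/2 = -0.847500
  f(c_2) = f(-0.847500) = 1.649765
  f(a) × f(c) < 0, new interval: [-1.585000, -0.847500]
Iteration 3:
  c_3 = (-1.585000 + (-0.847500))/2 = -1.216250
  f(c_3) = f(-1.216250) = -0.325183
  f(a) × f(c) ≥ 0, new interval: [-1.216250, -0.847500]
Iteration 4:
  c_4 = (-1.216250 + (-0.847500))/2 = -1.031875
  f(c_4) = f(-1.031875) = 0.835513
  f(a) × f(c) < 0, new interval: [-1.216250, -1.031875]
Iteration 5:
  c_5 = (-1.216250 + (-1.031875))/2 = -1.124062
  f(c_5) = f(-1.124062) = 0.300820
  f(a) × f(c) < 0, new interval: [-1.216250, -1.124062]
Iteration 6:
  c_6 = (-1.216250 + (-1.124062))/2 = -1.170156
  f(c_6) = f(-1.170156) = -0.000474
  f(a) × f(c) ≥ 0, new interval: [-1.170156, -1.124062]

After 6 iteration(s), the approximation is c_6 = -1.170156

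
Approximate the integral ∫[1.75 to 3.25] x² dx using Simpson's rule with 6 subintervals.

f(x) = x²
a = 1.75, b = 3.25, n = 6
h = (b - a)/n = 0.250000

Simpson's rule: (h/3)[f(x₀) + 4f(x₁) + 2f(x₂) + ... + f(xₙ)]

x_0 = 1.7500, f(x_0) = 3.062500, coefficient = 1
x_1 = 2.0000, f(x_1) = 4.000000, coefficient = 4
x_2 = 2.2500, f(x_2) = 5.062500, coefficient = 2
x_3 = 2.5000, f(x_3) = 6.250000, coefficient = 4
x_4 = 2.7500, f(x_4) = 7.562500, coefficient = 2
x_5 = 3.0000, f(x_5) = 9.000000, coefficient = 4
x_6 = 3.2500, f(x_6) = 10.562500, coefficient = 1

I ≈ (0.250000/3) × 115.875000 = 9.656250
Exact value: 9.656250
Error: 0.000000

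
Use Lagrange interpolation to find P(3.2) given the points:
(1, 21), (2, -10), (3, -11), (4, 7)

Lagrange interpolation formula:
P(x) = Σ yᵢ × Lᵢ(x)
where Lᵢ(x) = Π_{j≠i} (x - xⱼ)/(xᵢ - xⱼ)

L_0(3.2) = (3.2 - 2)/(1 - 2) × (3.2 - 3)/(1 - 3) × (3.2 - 4)/(1 - 4) = 0.032000
L_1(3.2) = (3.2 - 1)/(2 - 1) × (3.2 - 3)/(2 - 3) × (3.2 - 4)/(2 - 4) = -0.176000
L_2(3.2) = (3.2 - 1)/(3 - 1) × (3.2 - 2)/(3 - 2) × (3.2 - 4)/(3 - 4) = 1.056000
L_3(3.2) = (3.2 - 1)/(4 - 1) × (3.2 - 2)/(4 - 2) × (3.2 - 3)/(4 - 3) = 0.088000

P(3.2) = 21×L_0(3.2) + (-10)×L_1(3.2) + (-11)×L_2(3.2) + 7×L_3(3.2)
P(3.2) = -8.568000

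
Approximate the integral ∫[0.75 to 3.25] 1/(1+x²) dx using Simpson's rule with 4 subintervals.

f(x) = 1/(1+x²)
a = 0.75, b = 3.25, n = 4
h = (b - a)/n = 0.625000

Simpson's rule: (h/3)[f(x₀) + 4f(x₁) + 2f(x₂) + ... + f(xₙ)]

x_0 = 0.7500, f(x_0) = 0.640000, coefficient = 1
x_1 = 1.3750, f(x_1) = 0.345946, coefficient = 4
x_2 = 2.0000, f(x_2) = 0.200000, coefficient = 2
x_3 = 2.6250, f(x_3) = 0.126733, coefficient = 4
x_4 = 3.2500, f(x_4) = 0.086486, coefficient = 1

I ≈ (0.625000/3) × 3.017201 = 0.628584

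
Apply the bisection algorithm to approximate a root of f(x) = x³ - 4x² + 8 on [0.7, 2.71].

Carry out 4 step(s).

f(x) = x³ - 4x² + 8
Initial interval: [0.7, 2.71]

Iteration 1:
  c_1 = (0.700000 + 2.710000)/2 = 1.705000
  f(c_1) = f(1.705000) = 1.328378
  f(a) × f(c) ≥ 0, new interval: [1.705000, 2.710000]
Iteration 2:
  c_2 = (1.705000 + 2.710000)/2 = 2.207500
  f(c_2) = f(2.207500) = -0.734953
  f(a) × f(c) < 0, new interval: [1.705000, 2.207500]
Iteration 3:
  c_3 = (1.705000 + 2.207500)/2 = 1.956250
  f(c_3) = f(1.956250) = 0.178744
  f(a) × f(c) ≥ 0, new interval: [1.956250, 2.207500]
Iteration 4:
  c_4 = (1.956250 + 2.207500)/2 = 2.081875
  f(c_4) = f(2.081875) = -0.313544
  f(a) × f(c) < 0, new interval: [1.956250, 2.081875]

After 4 iteration(s), the approximation is c_4 = 2.081875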